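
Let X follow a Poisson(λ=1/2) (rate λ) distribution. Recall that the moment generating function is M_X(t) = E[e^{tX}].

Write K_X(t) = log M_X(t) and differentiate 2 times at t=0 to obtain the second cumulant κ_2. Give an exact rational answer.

M_X(t) = e^(e^(t)/2 - 1/2)
K_X(t) = log M_X(t) = e^(t)/2 - 1/2
K′(t) = e^(t)/2
K′′(t) = e^(t)/2

κ_2 = K′′(0) = 1/2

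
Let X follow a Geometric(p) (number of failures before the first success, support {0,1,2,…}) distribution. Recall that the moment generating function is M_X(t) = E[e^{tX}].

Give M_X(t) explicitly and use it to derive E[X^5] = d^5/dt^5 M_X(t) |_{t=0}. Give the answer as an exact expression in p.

E[X^5] = D^5[M](0) = -1 + 31/p - 180/p^2 + 390/p^3 - 360/p^4 + 120/p^5

M_X(t) = p/(-(1 - p)*e^(t) + 1)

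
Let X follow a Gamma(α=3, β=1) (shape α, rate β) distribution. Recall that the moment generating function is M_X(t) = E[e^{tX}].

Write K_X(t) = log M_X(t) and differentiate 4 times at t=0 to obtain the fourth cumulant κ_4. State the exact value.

κ_4 = D^4[K](0) = 18

M_X(t) = (1 - t)^(-3)
K_X(t) = log M_X(t) = -3*log(1 - t)
D^4[K](t) = 18/(t^4 - 4*t^3 + 6*t^2 - 4*t + 1)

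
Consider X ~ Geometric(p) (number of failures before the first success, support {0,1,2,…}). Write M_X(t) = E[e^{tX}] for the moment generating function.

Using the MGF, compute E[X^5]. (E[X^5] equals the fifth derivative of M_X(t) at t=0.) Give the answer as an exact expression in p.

M_X(t) = p/(-(1 - p)*e^(t) + 1)
M′(t) = (-p^2*e^(t) + p*e^(t))/(p^2*e^(2*t) - 2*p*e^(2*t) + 2*p*e^(t) + e^(2*t) - 2*e^(t) + 1)

E[X^5] = M′′′′′(0) = -1 + 31/p - 180/p^2 + 390/p^3 - 360/p^4 + 120/p^5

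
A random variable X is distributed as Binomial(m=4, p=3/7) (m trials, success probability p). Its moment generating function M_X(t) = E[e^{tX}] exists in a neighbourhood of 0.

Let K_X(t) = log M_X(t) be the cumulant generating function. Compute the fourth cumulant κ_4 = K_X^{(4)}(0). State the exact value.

κ_4 = K^(4)(0) = -1104/2401

M_X(t) = (3*e^(t)/7 + 4/7)^4
K_X(t) = log M_X(t) = 4*log(3*e^(t)/7 + 4/7)
K^(4)(t) = (432*e^(3*t) - 2304*e^(2*t) + 768*e^(t))/(81*e^(4*t) + 432*e^(3*t) + 864*e^(2*t) + 768*e^(t) + 256)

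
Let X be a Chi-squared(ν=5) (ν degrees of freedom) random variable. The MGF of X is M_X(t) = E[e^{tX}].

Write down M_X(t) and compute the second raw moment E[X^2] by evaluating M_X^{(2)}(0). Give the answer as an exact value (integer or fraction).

E[X^2] = M′′(0) = 35

M_X(t) = (1 - 2*t)^(-5/2)
M′(t) = -5/(8*t^3*√(1 - 2*t) - 12*t^2*√(1 - 2*t) + 6*t*√(1 - 2*t) - √(1 - 2*t))
M′′(t) = 35/(16*t^4*√(1 - 2*t) - 32*t^3*√(1 - 2*t) + 24*t^2*√(1 - 2*t) - 8*t*√(1 - 2*t) + √(1 - 2*t))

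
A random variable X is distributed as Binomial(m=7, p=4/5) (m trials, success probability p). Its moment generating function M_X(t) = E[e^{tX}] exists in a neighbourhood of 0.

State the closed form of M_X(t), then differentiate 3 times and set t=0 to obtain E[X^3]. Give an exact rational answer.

E[X^3] = D^3[M](0) = 4844/25

M_X(t) = (4*e^(t)/5 + 1/5)^7
D^3[M](t) = 5619712*e^(7*t)/78125 + 6193152*e^(6*t)/78125 + 21504*e^(5*t)/625 + 114688*e^(4*t)/15625 + 12096*e^(3*t)/15625 + 2688*e^(2*t)/78125 + 28*e^(t)/78125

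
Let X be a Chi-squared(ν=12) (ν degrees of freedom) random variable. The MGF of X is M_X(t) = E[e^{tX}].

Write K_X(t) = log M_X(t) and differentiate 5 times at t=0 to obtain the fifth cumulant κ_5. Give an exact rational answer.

κ_5 = K′′′′′(0) = 4608

M_X(t) = (1 - 2*t)^(-6)
K_X(t) = log M_X(t) = -6*log(1 - 2*t)
K′(t) = -12/(2*t - 1)
K′′(t) = 24/(4*t^2 - 4*t + 1)
K′′′(t) = -96/(8*t^3 - 12*t^2 + 6*t - 1)
K′′′′(t) = 576/(16*t^4 - 32*t^3 + 24*t^2 - 8*t + 1)
K′′′′′(t) = -4608/(32*t^5 - 80*t^4 + 80*t^3 - 40*t^2 + 10*t - 1)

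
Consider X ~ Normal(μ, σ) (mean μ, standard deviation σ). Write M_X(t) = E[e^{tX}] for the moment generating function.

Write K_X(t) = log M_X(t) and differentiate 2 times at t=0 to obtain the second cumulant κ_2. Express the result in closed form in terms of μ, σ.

M_X(t) = e^(μ*t + σ^2*t^2/2)
K_X(t) = log M_X(t) = μ*t + σ^2*t^2/2
dK/dt = μ + σ^2*t
d^2K/dt^2 = σ^2

κ_2 = d^2K/dt^2 |_{t=0} = σ^2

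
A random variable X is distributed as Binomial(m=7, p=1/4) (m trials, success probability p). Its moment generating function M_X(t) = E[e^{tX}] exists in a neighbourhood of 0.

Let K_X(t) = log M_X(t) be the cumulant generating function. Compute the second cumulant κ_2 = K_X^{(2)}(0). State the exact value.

M_X(t) = (e^(t)/4 + 3/4)^7
K_X(t) = log M_X(t) = 7*log(e^(t)/4 + 3/4)
K′(t) = 7*e^(t)/(e^(t) + 3)
K′′(t) = 21*e^(t)/(e^(2*t) + 6*e^(t) + 9)

κ_2 = K′′(0) = 21/16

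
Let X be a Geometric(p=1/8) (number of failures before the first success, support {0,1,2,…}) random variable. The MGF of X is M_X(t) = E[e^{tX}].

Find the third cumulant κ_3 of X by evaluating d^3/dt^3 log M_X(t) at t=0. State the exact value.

M_X(t) = 1/(8*(1 - 7*e^(t)/8))
K_X(t) = log M_X(t) = -log(1 - 7*e^(t)/8) - 3*log(2)
D^3[K](t) = (-392*e^(2*t) - 448*e^(t))/(343*e^(3*t) - 1176*e^(2*t) + 1344*e^(t) - 512)

κ_3 = D^3[K](0) = 840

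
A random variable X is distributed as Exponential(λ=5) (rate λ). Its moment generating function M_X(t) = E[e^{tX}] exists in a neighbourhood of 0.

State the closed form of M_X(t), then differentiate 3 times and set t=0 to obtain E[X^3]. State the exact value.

M_X(t) = 5/(5 - t)
M′(t) = 5/(t^2 - 10*t + 25)
M′′(t) = -10/(t^3 - 15*t^2 + 75*t - 125)
M′′′(t) = 30/(t^4 - 20*t^3 + 150*t^2 - 500*t + 625)

E[X^3] = M′′′(0) = 6/125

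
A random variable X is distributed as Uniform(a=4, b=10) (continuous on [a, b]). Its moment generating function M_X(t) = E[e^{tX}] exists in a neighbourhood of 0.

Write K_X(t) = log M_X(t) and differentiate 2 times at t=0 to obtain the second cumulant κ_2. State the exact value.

κ_2 = D^2[K](0) = 3

M_X(t) = (e^(10*t) - e^(4*t))/(6*t)
K_X(t) = log M_X(t) = -log(t) + log(e^(10*t) - e^(4*t)) - log(6)
D^2[K](t) = (-36*t^2*e^(6*t) + e^(12*t) - 2*e^(6*t) + 1)/(t^2*e^(12*t) - 2*t^2*e^(6*t) + t^2)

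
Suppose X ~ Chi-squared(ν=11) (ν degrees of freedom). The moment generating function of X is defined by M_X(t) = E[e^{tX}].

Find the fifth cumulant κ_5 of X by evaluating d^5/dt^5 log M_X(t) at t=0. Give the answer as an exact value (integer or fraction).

κ_5 = K′′′′′(0) = 4224

M_X(t) = (1 - 2*t)^(-11/2)
K_X(t) = log M_X(t) = -11*log(1 - 2*t)/2
K′(t) = -11/(2*t - 1)
K′′(t) = 22/(4*t^2 - 4*t + 1)
K′′′(t) = -88/(8*t^3 - 12*t^2 + 6*t - 1)
K′′′′(t) = 528/(16*t^4 - 32*t^3 + 24*t^2 - 8*t + 1)
K′′′′′(t) = -4224/(32*t^5 - 80*t^4 + 80*t^3 - 40*t^2 + 10*t - 1)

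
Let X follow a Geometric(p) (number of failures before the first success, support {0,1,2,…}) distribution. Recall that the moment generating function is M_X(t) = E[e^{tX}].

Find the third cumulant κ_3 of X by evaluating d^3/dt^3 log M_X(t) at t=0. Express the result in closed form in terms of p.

M_X(t) = p/(-(1 - p)*e^(t) + 1)
K_X(t) = log M_X(t) = log(p) - log(-(1 - p)*e^(t) + 1)
dK/dt = (-p*e^(t) + e^(t))/(p*e^(t) - e^(t) + 1)
d^2K/dt^2 = (-p*e^(t) + e^(t))/(p^2*e^(2*t) - 2*p*e^(2*t) + 2*p*e^(t) + e^(2*t) - 2*e^(t) + 1)

κ_3 = d^3K/dt^3 |_{t=0} = (p^2 - 3*p + 2)/p^3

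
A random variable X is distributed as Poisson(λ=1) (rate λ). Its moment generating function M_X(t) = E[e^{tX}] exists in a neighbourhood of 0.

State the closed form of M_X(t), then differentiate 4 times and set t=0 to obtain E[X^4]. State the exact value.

M_X(t) = e^(e^(t) - 1)
M′(t) = e^(-1)*e^(t)*e^(e^(t))
M′′(t) = (e^(2*t)*e^(e^(t)) + e^(t)*e^(e^(t)))*e^(-1)
M′′′(t) = (e^(3*t)*e^(e^(t)) + 3*e^(2*t)*e^(e^(t)) + e^(t)*e^(e^(t)))*e^(-1)
M′′′′(t) = (e^(4*t)*e^(e^(t)) + 6*e^(3*t)*e^(e^(t)) + 7*e^(2*t)*e^(e^(t)) + e^(t)*e^(e^(t)))*e^(-1)

E[X^4] = M′′′′(0) = 15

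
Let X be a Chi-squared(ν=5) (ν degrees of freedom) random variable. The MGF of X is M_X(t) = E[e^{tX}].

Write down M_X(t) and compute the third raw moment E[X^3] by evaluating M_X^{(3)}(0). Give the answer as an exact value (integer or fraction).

M_X(t) = (1 - 2*t)^(-5/2)
D^3[M](t) = -315/(32*t^5*√(1 - 2*t) - 80*t^4*√(1 - 2*t) + 80*t^3*√(1 - 2*t) - 40*t^2*√(1 - 2*t) + 10*t*√(1 - 2*t) - √(1 - 2*t))

E[X^3] = D^3[M](0) = 315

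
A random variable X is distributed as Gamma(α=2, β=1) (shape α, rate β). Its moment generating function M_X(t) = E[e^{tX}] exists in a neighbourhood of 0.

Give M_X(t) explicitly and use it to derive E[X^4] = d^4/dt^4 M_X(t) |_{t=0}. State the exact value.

M_X(t) = (1 - t)^(-2)
M′(t) = -2/(t^3 - 3*t^2 + 3*t - 1)
M′′(t) = 6/(t^4 - 4*t^3 + 6*t^2 - 4*t + 1)
M′′′(t) = -24/(t^5 - 5*t^4 + 10*t^3 - 10*t^2 + 5*t - 1)
M′′′′(t) = 120/(t^6 - 6*t^5 + 15*t^4 - 20*t^3 + 15*t^2 - 6*t + 1)

E[X^4] = M′′′′(0) = 120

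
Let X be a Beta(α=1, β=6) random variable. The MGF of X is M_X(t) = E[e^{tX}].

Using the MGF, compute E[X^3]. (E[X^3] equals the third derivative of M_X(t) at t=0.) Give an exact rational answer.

M_X(t) = ₁F₁(1; 7; t)
D^3[M](t) = ₁F₁(4; 10; t)/84

E[X^3] = D^3[M](0) = 1/84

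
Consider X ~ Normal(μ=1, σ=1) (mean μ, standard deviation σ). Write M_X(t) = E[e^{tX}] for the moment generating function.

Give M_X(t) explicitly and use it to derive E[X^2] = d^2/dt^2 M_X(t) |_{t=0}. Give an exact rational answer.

M_X(t) = e^(t^2/2 + t)
D^2[M](t) = t^2*e^(t)*e^(t^2/2) + 2*t*e^(t)*e^(t^2/2) + 2*e^(t)*e^(t^2/2)

E[X^2] = D^2[M](0) = 2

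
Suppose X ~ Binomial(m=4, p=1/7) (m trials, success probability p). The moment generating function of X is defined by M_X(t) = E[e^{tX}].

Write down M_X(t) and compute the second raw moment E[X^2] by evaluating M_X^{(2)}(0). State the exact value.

M_X(t) = (e^(t)/7 + 6/7)^4
M^(2)(t) = 16*e^(4*t)/2401 + 216*e^(3*t)/2401 + 864*e^(2*t)/2401 + 864*e^(t)/2401

E[X^2] = M^(2)(0) = 40/49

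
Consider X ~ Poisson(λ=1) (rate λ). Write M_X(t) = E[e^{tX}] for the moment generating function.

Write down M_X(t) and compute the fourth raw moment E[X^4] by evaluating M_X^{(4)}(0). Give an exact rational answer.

M_X(t) = e^(e^(t) - 1)
M′(t) = e^(-1)*e^(t)*e^(e^(t))
M′′(t) = (e^(2*t)*e^(e^(t)) + e^(t)*e^(e^(t)))*e^(-1)
M′′′(t) = (e^(3*t)*e^(e^(t)) + 3*e^(2*t)*e^(e^(t)) + e^(t)*e^(e^(t)))*e^(-1)
M′′′′(t) = (e^(4*t)*e^(e^(t)) + 6*e^(3*t)*e^(e^(t)) + 7*e^(2*t)*e^(e^(t)) + e^(t)*e^(e^(t)))*e^(-1)

E[X^4] = M′′′′(0) = 15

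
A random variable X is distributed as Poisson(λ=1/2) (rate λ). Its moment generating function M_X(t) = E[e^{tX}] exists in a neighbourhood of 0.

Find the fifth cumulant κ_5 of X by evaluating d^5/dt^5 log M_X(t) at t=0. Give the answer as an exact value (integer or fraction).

M_X(t) = e^(e^(t)/2 - 1/2)
K_X(t) = log M_X(t) = e^(t)/2 - 1/2
K′(t) = e^(t)/2
K′′(t) = e^(t)/2
K′′′(t) = e^(t)/2
K′′′′(t) = e^(t)/2
K′′′′′(t) = e^(t)/2

κ_5 = K′′′′′(0) = 1/2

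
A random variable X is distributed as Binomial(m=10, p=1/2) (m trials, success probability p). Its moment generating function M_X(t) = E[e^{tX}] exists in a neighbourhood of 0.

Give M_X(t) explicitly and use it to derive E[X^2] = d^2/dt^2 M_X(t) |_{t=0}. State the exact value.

M_X(t) = (e^(t)/2 + 1/2)^10

E[X^2] = M^(2)(0) = 55/2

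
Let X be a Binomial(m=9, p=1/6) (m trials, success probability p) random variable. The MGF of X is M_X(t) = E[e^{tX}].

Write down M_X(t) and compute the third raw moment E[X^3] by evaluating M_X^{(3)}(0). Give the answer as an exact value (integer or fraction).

E[X^3] = D^3[M](0) = 59/6

M_X(t) = (e^(t)/6 + 5/6)^9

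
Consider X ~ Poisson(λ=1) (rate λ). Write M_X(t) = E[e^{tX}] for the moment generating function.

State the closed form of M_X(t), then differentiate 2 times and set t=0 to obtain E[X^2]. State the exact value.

E[X^2] = M^(2)(0) = 2

M_X(t) = e^(e^(t) - 1)
M^(2)(t) = (e^(2*t)*e^(e^(t)) + e^(t)*e^(e^(t)))*e^(-1)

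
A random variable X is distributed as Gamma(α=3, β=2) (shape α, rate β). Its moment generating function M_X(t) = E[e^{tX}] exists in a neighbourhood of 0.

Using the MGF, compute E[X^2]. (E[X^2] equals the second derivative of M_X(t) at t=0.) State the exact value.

E[X^2] = M′′(0) = 3

M_X(t) = 8/(2 - t)^3
M′(t) = 24/(t^4 - 8*t^3 + 24*t^2 - 32*t + 16)
M′′(t) = -96/(t^5 - 10*t^4 + 40*t^3 - 80*t^2 + 80*t - 32)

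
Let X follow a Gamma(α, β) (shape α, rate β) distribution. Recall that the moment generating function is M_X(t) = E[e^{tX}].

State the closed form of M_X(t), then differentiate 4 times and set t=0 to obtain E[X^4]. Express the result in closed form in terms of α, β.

E[X^4] = d^4M/dt^4 |_{t=0} = α*(α^3 + 6*α^2 + 11*α + 6)/β^4

M_X(t) = (β/(β - t))^α
dM/dt = -α*β^α*(1/(β - t))^α/(-β + t)
d^2M/dt^2 = (α^2*β^α*(1/(β - t))^α + α*β^α*(1/(β - t))^α)/(β^2 - 2*β*t + t^2)
d^3M/dt^3 = (-α^3*β^α*(1/(β - t))^α - 3*α^2*β^α*(1/(β - t))^α - 2*α*β^α*(1/(β - t))^α)/(-β^3 + 3*β^2*t - 3*β*t^2 + t^3)
d^4M/dt^4 = (α^4*β^α*(1/(β - t))^α + 6*α^3*β^α*(1/(β - t))^α + 11*α^2*β^α*(1/(β - t))^α + 6*α*β^α*(1/(β - t))^α)/(β^4 - 4*β^3*t + 6*β^2*t^2 - 4*β*t^3 + t^4)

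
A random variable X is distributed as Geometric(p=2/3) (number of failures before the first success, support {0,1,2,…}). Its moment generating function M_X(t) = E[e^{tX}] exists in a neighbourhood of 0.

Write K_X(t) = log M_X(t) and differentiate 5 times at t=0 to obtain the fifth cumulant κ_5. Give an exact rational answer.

κ_5 = K^(5)(0) = 15

M_X(t) = 2/(3*(1 - e^(t)/3))
K_X(t) = log M_X(t) = -log(1 - e^(t)/3) - log(3) + log(2)
K^(5)(t) = (-3*e^(4*t) - 99*e^(3*t) - 297*e^(2*t) - 81*e^(t))/(e^(5*t) - 15*e^(4*t) + 90*e^(3*t) - 270*e^(2*t) + 405*e^(t) - 243)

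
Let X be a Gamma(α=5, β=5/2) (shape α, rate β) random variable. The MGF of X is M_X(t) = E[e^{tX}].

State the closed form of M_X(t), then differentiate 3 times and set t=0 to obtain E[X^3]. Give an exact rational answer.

M_X(t) = 3125/(32*(5/2 - t)^5)
dM/dt = 31250/(64*t^6 - 960*t^5 + 6000*t^4 - 20000*t^3 + 37500*t^2 - 37500*t + 15625)
d^2M/dt^2 = -375000/(128*t^7 - 2240*t^6 + 16800*t^5 - 70000*t^4 + 175000*t^3 - 262500*t^2 + 218750*t - 78125)
d^3M/dt^3 = 5250000/(256*t^8 - 5120*t^7 + 44800*t^6 - 224000*t^5 + 700000*t^4 - 1400000*t^3 + 1750000*t^2 - 1250000*t + 390625)

E[X^3] = d^3M/dt^3 |_{t=0} = 336/25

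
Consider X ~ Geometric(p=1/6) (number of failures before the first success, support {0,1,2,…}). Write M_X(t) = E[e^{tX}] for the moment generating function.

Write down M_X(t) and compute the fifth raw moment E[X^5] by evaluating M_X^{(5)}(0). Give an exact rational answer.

E[X^5] = D^5[M](0) = 544505

M_X(t) = 1/(6*(1 - 5*e^(t)/6))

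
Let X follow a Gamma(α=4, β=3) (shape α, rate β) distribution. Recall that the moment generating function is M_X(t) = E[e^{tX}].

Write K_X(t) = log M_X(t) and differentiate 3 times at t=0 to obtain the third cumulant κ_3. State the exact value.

M_X(t) = 81/(3 - t)^4
K_X(t) = log M_X(t) = -4*log(3 - t) + 4*log(3)
D^3[K](t) = -8/(t^3 - 9*t^2 + 27*t - 27)

κ_3 = D^3[K](0) = 8/27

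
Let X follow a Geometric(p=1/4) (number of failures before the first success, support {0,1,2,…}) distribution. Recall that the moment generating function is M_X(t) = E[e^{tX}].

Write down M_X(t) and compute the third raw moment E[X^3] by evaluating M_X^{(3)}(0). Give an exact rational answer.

E[X^3] = M^(3)(0) = 219

M_X(t) = 1/(4*(1 - 3*e^(t)/4))
M^(3)(t) = (27*e^(3*t) + 144*e^(2*t) + 48*e^(t))/(81*e^(4*t) - 432*e^(3*t) + 864*e^(2*t) - 768*e^(t) + 256)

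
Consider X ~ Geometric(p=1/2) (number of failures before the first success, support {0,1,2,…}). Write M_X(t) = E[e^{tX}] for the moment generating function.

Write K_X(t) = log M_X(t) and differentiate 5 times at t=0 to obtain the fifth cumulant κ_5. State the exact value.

κ_5 = K′′′′′(0) = 150

M_X(t) = 1/(2*(1 - e^(t)/2))
K_X(t) = log M_X(t) = -log(1 - e^(t)/2) - log(2)
K′(t) = -e^(t)/(e^(t) - 2)
K′′(t) = 2*e^(t)/(e^(2*t) - 4*e^(t) + 4)
K′′′(t) = (-2*e^(2*t) - 4*e^(t))/(e^(3*t) - 6*e^(2*t) + 12*e^(t) - 8)
K′′′′(t) = (2*e^(3*t) + 16*e^(2*t) + 8*e^(t))/(e^(4*t) - 8*e^(3*t) + 24*e^(2*t) - 32*e^(t) + 16)
K′′′′′(t) = (-2*e^(4*t) - 44*e^(3*t) - 88*e^(2*t) - 16*e^(t))/(e^(5*t) - 10*e^(4*t) + 40*e^(3*t) - 80*e^(2*t) + 80*e^(t) - 32)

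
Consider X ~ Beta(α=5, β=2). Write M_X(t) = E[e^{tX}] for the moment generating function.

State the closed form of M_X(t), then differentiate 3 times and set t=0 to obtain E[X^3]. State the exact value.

E[X^3] = d^3M/dt^3 |_{t=0} = 5/12

M_X(t) = ₁F₁(5; 7; t)
dM/dt = 5*₁F₁(6; 8; t)/7
d^2M/dt^2 = 15*₁F₁(7; 9; t)/28
d^3M/dt^3 = 5*₁F₁(8; 10; t)/12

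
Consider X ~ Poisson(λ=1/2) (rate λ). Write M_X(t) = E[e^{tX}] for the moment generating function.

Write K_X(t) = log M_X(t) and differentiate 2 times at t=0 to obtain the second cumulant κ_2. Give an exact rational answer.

M_X(t) = e^(e^(t)/2 - 1/2)
K_X(t) = log M_X(t) = e^(t)/2 - 1/2
K^(2)(t) = e^(t)/2

κ_2 = K^(2)(0) = 1/2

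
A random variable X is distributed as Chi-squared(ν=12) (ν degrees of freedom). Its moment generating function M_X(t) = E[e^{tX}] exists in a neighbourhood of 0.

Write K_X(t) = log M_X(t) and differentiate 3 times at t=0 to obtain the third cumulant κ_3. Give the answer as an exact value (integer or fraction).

κ_3 = K^(3)(0) = 96

M_X(t) = (1 - 2*t)^(-6)
K_X(t) = log M_X(t) = -6*log(1 - 2*t)
K^(3)(t) = -96/(8*t^3 - 12*t^2 + 6*t - 1)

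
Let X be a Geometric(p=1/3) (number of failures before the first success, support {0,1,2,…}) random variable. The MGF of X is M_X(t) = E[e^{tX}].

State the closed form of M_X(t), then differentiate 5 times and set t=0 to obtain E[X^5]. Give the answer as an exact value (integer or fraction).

E[X^5] = M′′′′′(0) = 9002

M_X(t) = 1/(3*(1 - 2*e^(t)/3))
M′(t) = 2*e^(t)/(4*e^(2*t) - 12*e^(t) + 9)
M′′(t) = (-4*e^(2*t) - 6*e^(t))/(8*e^(3*t) - 36*e^(2*t) + 54*e^(t) - 27)
M′′′(t) = (8*e^(3*t) + 48*e^(2*t) + 18*e^(t))/(16*e^(4*t) - 96*e^(3*t) + 216*e^(2*t) - 216*e^(t) + 81)
M′′′′(t) = (-16*e^(4*t) - 264*e^(3*t) - 396*e^(2*t) - 54*e^(t))/(32*e^(5*t) - 240*e^(4*t) + 720*e^(3*t) - 1080*e^(2*t) + 810*e^(t) - 243)
M′′′′′(t) = (32*e^(5*t) + 1248*e^(4*t) + 4752*e^(3*t) + 2808*e^(2*t) + 162*e^(t))/(64*e^(6*t) - 576*e^(5*t) + 2160*e^(4*t) - 4320*e^(3*t) + 4860*e^(2*t) - 2916*e^(t) + 729)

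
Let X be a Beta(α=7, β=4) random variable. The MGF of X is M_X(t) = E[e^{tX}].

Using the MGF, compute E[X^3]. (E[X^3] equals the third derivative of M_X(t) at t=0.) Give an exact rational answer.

M_X(t) = ₁F₁(7; 11; t)
M′(t) = 7*₁F₁(8; 12; t)/11
M′′(t) = 14*₁F₁(9; 13; t)/33
M′′′(t) = 42*₁F₁(10; 14; t)/143

E[X^3] = M′′′(0) = 42/143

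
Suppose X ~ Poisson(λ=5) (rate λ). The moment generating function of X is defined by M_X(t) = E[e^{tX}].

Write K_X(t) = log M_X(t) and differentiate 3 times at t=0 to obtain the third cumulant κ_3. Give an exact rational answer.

κ_3 = D^3[K](0) = 5

M_X(t) = e^(5*e^(t) - 5)
K_X(t) = log M_X(t) = 5*e^(t) - 5
D^3[K](t) = 5*e^(t)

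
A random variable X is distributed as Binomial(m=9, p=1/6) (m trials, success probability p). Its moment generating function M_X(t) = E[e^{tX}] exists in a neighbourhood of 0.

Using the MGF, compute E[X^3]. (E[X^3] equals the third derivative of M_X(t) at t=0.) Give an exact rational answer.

M_X(t) = (e^(t)/6 + 5/6)^9

E[X^3] = D^3[M](0) = 59/6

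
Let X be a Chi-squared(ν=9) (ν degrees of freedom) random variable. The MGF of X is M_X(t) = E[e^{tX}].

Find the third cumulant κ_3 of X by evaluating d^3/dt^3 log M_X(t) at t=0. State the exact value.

κ_3 = K^(3)(0) = 72

M_X(t) = (1 - 2*t)^(-9/2)
K_X(t) = log M_X(t) = -9*log(1 - 2*t)/2
K^(3)(t) = -72/(8*t^3 - 12*t^2 + 6*t - 1)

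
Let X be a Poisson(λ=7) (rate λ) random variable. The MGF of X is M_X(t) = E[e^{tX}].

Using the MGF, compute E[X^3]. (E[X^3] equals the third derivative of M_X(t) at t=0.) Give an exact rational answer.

E[X^3] = M^(3)(0) = 497

M_X(t) = e^(7*e^(t) - 7)
M^(3)(t) = (343*e^(3*t)*e^(7*e^(t)) + 147*e^(2*t)*e^(7*e^(t)) + 7*e^(t)*e^(7*e^(t)))*e^(-7)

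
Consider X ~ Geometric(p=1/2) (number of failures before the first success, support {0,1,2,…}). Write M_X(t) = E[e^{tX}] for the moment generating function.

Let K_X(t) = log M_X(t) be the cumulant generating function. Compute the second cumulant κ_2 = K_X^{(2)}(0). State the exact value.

κ_2 = K^(2)(0) = 2

M_X(t) = 1/(2*(1 - e^(t)/2))
K_X(t) = log M_X(t) = -log(1 - e^(t)/2) - log(2)
K^(2)(t) = 2*e^(t)/(e^(2*t) - 4*e^(t) + 4)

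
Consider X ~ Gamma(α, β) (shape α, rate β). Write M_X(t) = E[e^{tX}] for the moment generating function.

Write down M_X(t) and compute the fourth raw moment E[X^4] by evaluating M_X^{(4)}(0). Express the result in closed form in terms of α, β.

M_X(t) = (β/(β - t))^α
D^4[M](t) = (α^4*β^α*(1/(β - t))^α + 6*α^3*β^α*(1/(β - t))^α + 11*α^2*β^α*(1/(β - t))^α + 6*α*β^α*(1/(β - t))^α)/(β^4 - 4*β^3*t + 6*β^2*t^2 - 4*β*t^3 + t^4)

E[X^4] = D^4[M](0) = α*(α^3 + 6*α^2 + 11*α + 6)/β^4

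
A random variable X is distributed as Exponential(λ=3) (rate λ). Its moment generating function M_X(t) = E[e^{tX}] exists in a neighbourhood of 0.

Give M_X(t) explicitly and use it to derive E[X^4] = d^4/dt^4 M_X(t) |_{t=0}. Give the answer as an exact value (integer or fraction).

E[X^4] = M′′′′(0) = 8/27

M_X(t) = 3/(3 - t)
M′(t) = 3/(t^2 - 6*t + 9)
M′′(t) = -6/(t^3 - 9*t^2 + 27*t - 27)
M′′′(t) = 18/(t^4 - 12*t^3 + 54*t^2 - 108*t + 81)
M′′′′(t) = -72/(t^5 - 15*t^4 + 90*t^3 - 270*t^2 + 405*t - 243)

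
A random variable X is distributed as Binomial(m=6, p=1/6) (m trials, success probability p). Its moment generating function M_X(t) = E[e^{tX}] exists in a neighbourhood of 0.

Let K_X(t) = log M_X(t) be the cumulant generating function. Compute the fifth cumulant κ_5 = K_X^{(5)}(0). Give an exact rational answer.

M_X(t) = (e^(t)/6 + 5/6)^6
K_X(t) = log M_X(t) = 6*log(e^(t)/6 + 5/6)
K^(5)(t) = (-30*e^(4*t) + 1650*e^(3*t) - 8250*e^(2*t) + 3750*e^(t))/(e^(5*t) + 25*e^(4*t) + 250*e^(3*t) + 1250*e^(2*t) + 3125*e^(t) + 3125)

κ_5 = K^(5)(0) = -10/27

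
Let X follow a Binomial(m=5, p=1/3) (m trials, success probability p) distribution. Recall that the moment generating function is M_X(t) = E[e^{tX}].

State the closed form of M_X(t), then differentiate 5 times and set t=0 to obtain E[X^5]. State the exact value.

M_X(t) = (e^(t)/3 + 2/3)^5
M′(t) = 5*e^(5*t)/243 + 40*e^(4*t)/243 + 40*e^(3*t)/81 + 160*e^(2*t)/243 + 80*e^(t)/243
M′′(t) = 25*e^(5*t)/243 + 160*e^(4*t)/243 + 40*e^(3*t)/27 + 320*e^(2*t)/243 + 80*e^(t)/243
M′′′(t) = 125*e^(5*t)/243 + 640*e^(4*t)/243 + 40*e^(3*t)/9 + 640*e^(2*t)/243 + 80*e^(t)/243
M′′′′(t) = 625*e^(5*t)/243 + 2560*e^(4*t)/243 + 40*e^(3*t)/3 + 1280*e^(2*t)/243 + 80*e^(t)/243
M′′′′′(t) = 3125*e^(5*t)/243 + 10240*e^(4*t)/243 + 40*e^(3*t) + 2560*e^(2*t)/243 + 80*e^(t)/243

E[X^5] = M′′′′′(0) = 8575/81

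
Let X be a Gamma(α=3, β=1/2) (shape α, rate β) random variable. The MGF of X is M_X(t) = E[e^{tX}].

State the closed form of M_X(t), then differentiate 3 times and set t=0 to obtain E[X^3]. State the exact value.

M_X(t) = 1/(8*(1/2 - t)^3)
M^(3)(t) = 480/(64*t^6 - 192*t^5 + 240*t^4 - 160*t^3 + 60*t^2 - 12*t + 1)

E[X^3] = M^(3)(0) = 480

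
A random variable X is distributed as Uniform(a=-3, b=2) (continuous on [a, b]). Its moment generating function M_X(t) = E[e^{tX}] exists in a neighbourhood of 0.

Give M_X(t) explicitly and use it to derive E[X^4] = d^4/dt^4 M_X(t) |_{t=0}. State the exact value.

E[X^4] = D^4[M](0) = 11

M_X(t) = (e^(2*t) - e^(-3*t))/(5*t)
D^4[M](t) = (16*t^4*e^(5*t) - 81*t^4 - 32*t^3*e^(5*t) - 108*t^3 + 48*t^2*e^(5*t) - 108*t^2 - 48*t*e^(5*t) - 72*t + 24*e^(5*t) - 24)*e^(-3*t)/(5*t^5)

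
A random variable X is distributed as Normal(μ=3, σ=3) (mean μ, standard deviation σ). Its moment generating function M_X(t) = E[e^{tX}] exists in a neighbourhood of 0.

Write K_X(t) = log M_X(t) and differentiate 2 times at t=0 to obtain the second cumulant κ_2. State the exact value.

κ_2 = K^(2)(0) = 9

M_X(t) = e^(9*t^2/2 + 3*t)
K_X(t) = log M_X(t) = 9*t^2/2 + 3*t
K^(2)(t) = 9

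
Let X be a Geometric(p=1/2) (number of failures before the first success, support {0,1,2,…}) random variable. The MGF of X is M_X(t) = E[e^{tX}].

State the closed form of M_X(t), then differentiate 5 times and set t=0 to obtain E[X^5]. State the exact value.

M_X(t) = 1/(2*(1 - e^(t)/2))
dM/dt = e^(t)/(e^(2*t) - 4*e^(t) + 4)
d^2M/dt^2 = (-e^(2*t) - 2*e^(t))/(e^(3*t) - 6*e^(2*t) + 12*e^(t) - 8)
d^3M/dt^3 = (e^(3*t) + 8*e^(2*t) + 4*e^(t))/(e^(4*t) - 8*e^(3*t) + 24*e^(2*t) - 32*e^(t) + 16)
d^4M/dt^4 = (-e^(4*t) - 22*e^(3*t) - 44*e^(2*t) - 8*e^(t))/(e^(5*t) - 10*e^(4*t) + 40*e^(3*t) - 80*e^(2*t) + 80*e^(t) - 32)
d^5M/dt^5 = (e^(5*t) + 52*e^(4*t) + 264*e^(3*t) + 208*e^(2*t) + 16*e^(t))/(e^(6*t) - 12*e^(5*t) + 60*e^(4*t) - 160*e^(3*t) + 240*e^(2*t) - 192*e^(t) + 64)

E[X^5] = d^5M/dt^5 |_{t=0} = 541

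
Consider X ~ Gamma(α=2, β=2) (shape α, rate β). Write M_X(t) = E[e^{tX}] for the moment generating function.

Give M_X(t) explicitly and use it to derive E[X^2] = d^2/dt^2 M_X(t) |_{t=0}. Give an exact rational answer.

M_X(t) = 4/(2 - t)^2
D^2[M](t) = 24/(t^4 - 8*t^3 + 24*t^2 - 32*t + 16)

E[X^2] = D^2[M](0) = 3/2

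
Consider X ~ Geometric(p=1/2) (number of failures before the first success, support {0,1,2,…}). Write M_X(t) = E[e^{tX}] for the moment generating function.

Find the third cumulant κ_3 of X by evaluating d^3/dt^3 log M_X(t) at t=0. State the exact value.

M_X(t) = 1/(2*(1 - e^(t)/2))
K_X(t) = log M_X(t) = -log(1 - e^(t)/2) - log(2)
dK/dt = -e^(t)/(e^(t) - 2)
d^2K/dt^2 = 2*e^(t)/(e^(2*t) - 4*e^(t) + 4)
d^3K/dt^3 = (-2*e^(2*t) - 4*e^(t))/(e^(3*t) - 6*e^(2*t) + 12*e^(t) - 8)

κ_3 = d^3K/dt^3 |_{t=0} = 6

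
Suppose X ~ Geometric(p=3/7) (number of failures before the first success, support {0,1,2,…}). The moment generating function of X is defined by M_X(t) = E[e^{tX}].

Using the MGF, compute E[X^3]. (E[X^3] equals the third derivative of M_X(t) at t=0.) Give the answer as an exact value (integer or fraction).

M_X(t) = 3/(7*(1 - 4*e^(t)/7))
M′(t) = 12*e^(t)/(16*e^(2*t) - 56*e^(t) + 49)
M′′(t) = (-48*e^(2*t) - 84*e^(t))/(64*e^(3*t) - 336*e^(2*t) + 588*e^(t) - 343)
M′′′(t) = (192*e^(3*t) + 1344*e^(2*t) + 588*e^(t))/(256*e^(4*t) - 1792*e^(3*t) + 4704*e^(2*t) - 5488*e^(t) + 2401)

E[X^3] = M′′′(0) = 236/9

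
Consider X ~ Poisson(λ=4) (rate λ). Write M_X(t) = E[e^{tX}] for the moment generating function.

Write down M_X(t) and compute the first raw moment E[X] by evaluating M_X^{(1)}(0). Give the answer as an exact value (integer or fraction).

E[X] = D[M](0) = 4

M_X(t) = e^(4*e^(t) - 4)
D[M](t) = 4*e^(-4)*e^(t)*e^(4*e^(t))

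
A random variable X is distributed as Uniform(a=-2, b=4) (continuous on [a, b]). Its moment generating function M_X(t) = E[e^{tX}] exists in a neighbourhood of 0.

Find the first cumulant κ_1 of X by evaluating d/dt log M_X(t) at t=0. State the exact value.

κ_1 = D[K](0) = 1

M_X(t) = (e^(4*t) - e^(-2*t))/(6*t)
K_X(t) = log M_X(t) = -log(t) + log(e^(4*t) - e^(-2*t)) - log(6)
D[K](t) = (4*t*e^(6*t) + 2*t - e^(6*t) + 1)/(t*e^(6*t) - t)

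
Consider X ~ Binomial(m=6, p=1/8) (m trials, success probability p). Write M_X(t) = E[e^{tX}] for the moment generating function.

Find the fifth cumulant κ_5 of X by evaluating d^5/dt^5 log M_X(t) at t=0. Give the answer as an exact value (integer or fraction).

κ_5 = d^5K/dt^5 |_{t=0} = -315/2048

M_X(t) = (e^(t)/8 + 7/8)^6
K_X(t) = log M_X(t) = 6*log(e^(t)/8 + 7/8)
dK/dt = 6*e^(t)/(e^(t) + 7)
d^2K/dt^2 = 42*e^(t)/(e^(2*t) + 14*e^(t) + 49)
d^3K/dt^3 = (-42*e^(2*t) + 294*e^(t))/(e^(3*t) + 21*e^(2*t) + 147*e^(t) + 343)
d^4K/dt^4 = (42*e^(3*t) - 1176*e^(2*t) + 2058*e^(t))/(e^(4*t) + 28*e^(3*t) + 294*e^(2*t) + 1372*e^(t) + 2401)
d^5K/dt^5 = (-42*e^(4*t) + 3234*e^(3*t) - 22638*e^(2*t) + 14406*e^(t))/(e^(5*t) + 35*e^(4*t) + 490*e^(3*t) + 3430*e^(2*t) + 12005*e^(t) + 16807)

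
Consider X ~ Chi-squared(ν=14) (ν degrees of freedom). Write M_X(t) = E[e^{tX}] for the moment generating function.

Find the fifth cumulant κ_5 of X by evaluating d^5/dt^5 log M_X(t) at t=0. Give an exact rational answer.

M_X(t) = (1 - 2*t)^(-7)
K_X(t) = log M_X(t) = -7*log(1 - 2*t)
dK/dt = -14/(2*t - 1)
d^2K/dt^2 = 28/(4*t^2 - 4*t + 1)
d^3K/dt^3 = -112/(8*t^3 - 12*t^2 + 6*t - 1)
d^4K/dt^4 = 672/(16*t^4 - 32*t^3 + 24*t^2 - 8*t + 1)
d^5K/dt^5 = -5376/(32*t^5 - 80*t^4 + 80*t^3 - 40*t^2 + 10*t - 1)

κ_5 = d^5K/dt^5 |_{t=0} = 5376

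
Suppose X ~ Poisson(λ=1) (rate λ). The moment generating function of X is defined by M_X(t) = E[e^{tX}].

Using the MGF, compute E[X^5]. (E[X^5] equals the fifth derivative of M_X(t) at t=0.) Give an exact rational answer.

M_X(t) = e^(e^(t) - 1)
D^5[M](t) = (e^(5*t)*e^(e^(t)) + 10*e^(4*t)*e^(e^(t)) + 25*e^(3*t)*e^(e^(t)) + 15*e^(2*t)*e^(e^(t)) + e^(t)*e^(e^(t)))*e^(-1)

E[X^5] = D^5[M](0) = 52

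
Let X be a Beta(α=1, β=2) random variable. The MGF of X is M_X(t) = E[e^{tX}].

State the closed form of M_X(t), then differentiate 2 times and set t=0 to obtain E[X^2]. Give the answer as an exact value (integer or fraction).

E[X^2] = M^(2)(0) = 1/6

M_X(t) = ₁F₁(1; 3; t)
M^(2)(t) = ₁F₁(3; 5; t)/6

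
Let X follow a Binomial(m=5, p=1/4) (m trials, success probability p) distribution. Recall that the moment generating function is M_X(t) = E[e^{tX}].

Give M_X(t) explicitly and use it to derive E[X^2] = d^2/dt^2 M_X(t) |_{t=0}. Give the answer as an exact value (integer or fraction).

M_X(t) = (e^(t)/4 + 3/4)^5
M^(2)(t) = 25*e^(5*t)/1024 + 15*e^(4*t)/64 + 405*e^(3*t)/512 + 135*e^(2*t)/128 + 405*e^(t)/1024

E[X^2] = M^(2)(0) = 5/2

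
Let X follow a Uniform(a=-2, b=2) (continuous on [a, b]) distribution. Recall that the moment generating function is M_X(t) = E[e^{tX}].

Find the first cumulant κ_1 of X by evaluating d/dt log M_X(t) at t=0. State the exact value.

κ_1 = K^(1)(0) = 0

M_X(t) = (e^(2*t) - e^(-2*t))/(4*t)
K_X(t) = log M_X(t) = -log(t) + log(e^(2*t) - e^(-2*t)) - 2*log(2)
K^(1)(t) = (2*t*e^(4*t) + 2*t - e^(4*t) + 1)/(t*e^(4*t) - t)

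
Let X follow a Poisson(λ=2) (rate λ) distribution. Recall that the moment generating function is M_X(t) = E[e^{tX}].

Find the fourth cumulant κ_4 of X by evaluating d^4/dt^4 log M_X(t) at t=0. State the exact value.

M_X(t) = e^(2*e^(t) - 2)
K_X(t) = log M_X(t) = 2*e^(t) - 2
dK/dt = 2*e^(t)
d^2K/dt^2 = 2*e^(t)
d^3K/dt^3 = 2*e^(t)
d^4K/dt^4 = 2*e^(t)

κ_4 = d^4K/dt^4 |_{t=0} = 2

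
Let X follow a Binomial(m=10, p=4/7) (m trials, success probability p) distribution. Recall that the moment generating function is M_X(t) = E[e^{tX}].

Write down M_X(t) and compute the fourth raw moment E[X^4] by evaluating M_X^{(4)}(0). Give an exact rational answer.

M_X(t) = (4*e^(t)/7 + 3/7)^10

E[X^4] = d^4M/dt^4 |_{t=0} = 533320/343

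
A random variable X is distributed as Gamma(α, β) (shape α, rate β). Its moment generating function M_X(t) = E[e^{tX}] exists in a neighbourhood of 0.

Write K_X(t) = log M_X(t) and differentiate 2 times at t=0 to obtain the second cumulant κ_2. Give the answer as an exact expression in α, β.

M_X(t) = (β/(β - t))^α
K_X(t) = log M_X(t) = α*(log(β) - log(β - t))
dK/dt = -α/(-β + t)
d^2K/dt^2 = α/(β^2 - 2*β*t + t^2)

κ_2 = d^2K/dt^2 |_{t=0} = α/β^2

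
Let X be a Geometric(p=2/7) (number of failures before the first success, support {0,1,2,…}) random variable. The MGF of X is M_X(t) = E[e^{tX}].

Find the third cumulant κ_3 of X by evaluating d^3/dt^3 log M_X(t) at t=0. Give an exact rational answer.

κ_3 = D^3[K](0) = 105/2

M_X(t) = 2/(7*(1 - 5*e^(t)/7))
K_X(t) = log M_X(t) = -log(1 - 5*e^(t)/7) - log(7) + log(2)
D^3[K](t) = (-175*e^(2*t) - 245*e^(t))/(125*e^(3*t) - 525*e^(2*t) + 735*e^(t) - 343)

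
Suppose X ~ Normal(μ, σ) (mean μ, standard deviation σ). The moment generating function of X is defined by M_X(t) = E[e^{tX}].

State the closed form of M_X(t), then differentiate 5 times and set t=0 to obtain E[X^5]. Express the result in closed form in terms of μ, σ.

E[X^5] = D^5[M](0) = μ*(μ^4 + 10*μ^2*σ^2 + 15*σ^4)

M_X(t) = e^(μ*t + σ^2*t^2/2)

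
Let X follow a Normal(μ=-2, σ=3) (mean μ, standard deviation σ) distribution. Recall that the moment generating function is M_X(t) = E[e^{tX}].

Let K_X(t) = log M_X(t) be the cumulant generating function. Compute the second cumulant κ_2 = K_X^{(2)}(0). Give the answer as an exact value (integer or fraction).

M_X(t) = e^(9*t^2/2 - 2*t)
K_X(t) = log M_X(t) = 9*t^2/2 - 2*t
D^2[K](t) = 9

κ_2 = D^2[K](0) = 9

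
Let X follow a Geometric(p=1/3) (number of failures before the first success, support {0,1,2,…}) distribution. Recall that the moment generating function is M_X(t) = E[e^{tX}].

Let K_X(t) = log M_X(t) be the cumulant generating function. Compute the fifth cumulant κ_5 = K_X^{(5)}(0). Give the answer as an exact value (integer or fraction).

M_X(t) = 1/(3*(1 - 2*e^(t)/3))
K_X(t) = log M_X(t) = -log(1 - 2*e^(t)/3) - log(3)
K′(t) = -2*e^(t)/(2*e^(t) - 3)
K′′(t) = 6*e^(t)/(4*e^(2*t) - 12*e^(t) + 9)
K′′′(t) = (-12*e^(2*t) - 18*e^(t))/(8*e^(3*t) - 36*e^(2*t) + 54*e^(t) - 27)
K′′′′(t) = (24*e^(3*t) + 144*e^(2*t) + 54*e^(t))/(16*e^(4*t) - 96*e^(3*t) + 216*e^(2*t) - 216*e^(t) + 81)
K′′′′′(t) = (-48*e^(4*t) - 792*e^(3*t) - 1188*e^(2*t) - 162*e^(t))/(32*e^(5*t) - 240*e^(4*t) + 720*e^(3*t) - 1080*e^(2*t) + 810*e^(t) - 243)

κ_5 = K′′′′′(0) = 2190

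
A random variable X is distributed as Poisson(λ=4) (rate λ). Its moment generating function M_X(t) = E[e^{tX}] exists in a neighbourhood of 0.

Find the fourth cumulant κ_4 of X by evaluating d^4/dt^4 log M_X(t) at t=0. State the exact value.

κ_4 = K′′′′(0) = 4

M_X(t) = e^(4*e^(t) - 4)
K_X(t) = log M_X(t) = 4*e^(t) - 4
K′(t) = 4*e^(t)
K′′(t) = 4*e^(t)
K′′′(t) = 4*e^(t)
K′′′′(t) = 4*e^(t)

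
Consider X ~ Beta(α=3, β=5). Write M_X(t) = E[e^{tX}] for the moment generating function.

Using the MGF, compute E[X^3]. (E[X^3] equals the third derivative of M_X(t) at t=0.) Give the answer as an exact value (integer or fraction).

E[X^3] = D^3[M](0) = 1/12

M_X(t) = ₁F₁(3; 8; t)
D^3[M](t) = ₁F₁(6; 11; t)/12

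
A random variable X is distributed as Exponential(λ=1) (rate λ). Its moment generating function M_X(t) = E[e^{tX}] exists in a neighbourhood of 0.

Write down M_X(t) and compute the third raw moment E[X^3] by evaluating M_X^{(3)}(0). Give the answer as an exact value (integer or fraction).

E[X^3] = M′′′(0) = 6

M_X(t) = 1/(1 - t)
M′(t) = 1/(t^2 - 2*t + 1)
M′′(t) = -2/(t^3 - 3*t^2 + 3*t - 1)
M′′′(t) = 6/(t^4 - 4*t^3 + 6*t^2 - 4*t + 1)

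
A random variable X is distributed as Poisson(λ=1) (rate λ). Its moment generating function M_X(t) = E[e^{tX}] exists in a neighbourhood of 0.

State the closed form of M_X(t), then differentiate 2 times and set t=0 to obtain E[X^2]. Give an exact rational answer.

E[X^2] = D^2[M](0) = 2

M_X(t) = e^(e^(t) - 1)
D^2[M](t) = (e^(2*t)*e^(e^(t)) + e^(t)*e^(e^(t)))*e^(-1)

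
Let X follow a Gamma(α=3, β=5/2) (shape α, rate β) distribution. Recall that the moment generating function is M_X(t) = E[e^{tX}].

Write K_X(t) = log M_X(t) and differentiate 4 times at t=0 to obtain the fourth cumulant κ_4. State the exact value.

κ_4 = K^(4)(0) = 288/625

M_X(t) = 125/(8*(5/2 - t)^3)
K_X(t) = log M_X(t) = -3*log(5/2 - t) - 3*log(2) + 3*log(5)
K^(4)(t) = 288/(16*t^4 - 160*t^3 + 600*t^2 - 1000*t + 625)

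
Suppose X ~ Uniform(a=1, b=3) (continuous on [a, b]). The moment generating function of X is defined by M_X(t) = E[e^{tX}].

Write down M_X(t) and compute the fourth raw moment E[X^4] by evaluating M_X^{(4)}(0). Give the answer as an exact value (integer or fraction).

M_X(t) = (e^(3*t) - e^(t))/(2*t)
M^(4)(t) = (81*t^4*e^(3*t) - t^4*e^(t) - 108*t^3*e^(3*t) + 4*t^3*e^(t) + 108*t^2*e^(3*t) - 12*t^2*e^(t) - 72*t*e^(3*t) + 24*t*e^(t) + 24*e^(3*t) - 24*e^(t))/(2*t^5)

E[X^4] = M^(4)(0) = 121/5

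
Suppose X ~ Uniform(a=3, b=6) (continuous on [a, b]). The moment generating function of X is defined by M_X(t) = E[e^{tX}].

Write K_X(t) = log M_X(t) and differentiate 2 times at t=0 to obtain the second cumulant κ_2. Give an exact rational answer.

κ_2 = D^2[K](0) = 3/4

M_X(t) = (e^(6*t) - e^(3*t))/(3*t)
K_X(t) = log M_X(t) = -log(t) + log(e^(6*t) - e^(3*t)) - log(3)
D^2[K](t) = (-9*t^2*e^(3*t) + e^(6*t) - 2*e^(3*t) + 1)/(t^2*e^(6*t) - 2*t^2*e^(3*t) + t^2)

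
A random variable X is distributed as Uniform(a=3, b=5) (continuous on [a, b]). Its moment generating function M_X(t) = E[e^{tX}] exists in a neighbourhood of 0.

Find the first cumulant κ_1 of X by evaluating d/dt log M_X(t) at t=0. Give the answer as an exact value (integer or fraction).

κ_1 = K^(1)(0) = 4

M_X(t) = (e^(5*t) - e^(3*t))/(2*t)
K_X(t) = log M_X(t) = -log(t) + log(e^(5*t) - e^(3*t)) - log(2)
K^(1)(t) = (5*t*e^(2*t) - 3*t - e^(2*t) + 1)/(t*e^(2*t) - t)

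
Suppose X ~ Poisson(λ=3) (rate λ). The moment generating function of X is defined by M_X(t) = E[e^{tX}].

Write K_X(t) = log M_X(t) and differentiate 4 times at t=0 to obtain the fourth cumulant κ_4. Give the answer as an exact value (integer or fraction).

M_X(t) = e^(3*e^(t) - 3)
K_X(t) = log M_X(t) = 3*e^(t) - 3
dK/dt = 3*e^(t)
d^2K/dt^2 = 3*e^(t)
d^3K/dt^3 = 3*e^(t)
d^4K/dt^4 = 3*e^(t)

κ_4 = d^4K/dt^4 |_{t=0} = 3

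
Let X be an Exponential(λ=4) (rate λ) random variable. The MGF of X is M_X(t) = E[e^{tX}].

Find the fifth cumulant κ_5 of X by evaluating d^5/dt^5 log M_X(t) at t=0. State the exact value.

M_X(t) = 4/(4 - t)
K_X(t) = log M_X(t) = -log(4 - t) + 2*log(2)
D^5[K](t) = -24/(t^5 - 20*t^4 + 160*t^3 - 640*t^2 + 1280*t - 1024)

κ_5 = D^5[K](0) = 3/128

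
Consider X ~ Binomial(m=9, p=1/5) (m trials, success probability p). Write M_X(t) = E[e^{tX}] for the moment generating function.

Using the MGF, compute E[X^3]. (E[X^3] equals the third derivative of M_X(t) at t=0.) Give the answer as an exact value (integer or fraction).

M_X(t) = (e^(t)/5 + 4/5)^9

E[X^3] = M′′′(0) = 1809/125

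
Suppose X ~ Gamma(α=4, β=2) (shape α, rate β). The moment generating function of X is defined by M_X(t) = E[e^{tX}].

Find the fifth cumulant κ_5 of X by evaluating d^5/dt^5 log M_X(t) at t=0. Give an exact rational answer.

M_X(t) = 16/(2 - t)^4
K_X(t) = log M_X(t) = -4*log(2 - t) + 4*log(2)
dK/dt = -4/(t - 2)
d^2K/dt^2 = 4/(t^2 - 4*t + 4)
d^3K/dt^3 = -8/(t^3 - 6*t^2 + 12*t - 8)
d^4K/dt^4 = 24/(t^4 - 8*t^3 + 24*t^2 - 32*t + 16)
d^5K/dt^5 = -96/(t^5 - 10*t^4 + 40*t^3 - 80*t^2 + 80*t - 32)

κ_5 = d^5K/dt^5 |_{t=0} = 3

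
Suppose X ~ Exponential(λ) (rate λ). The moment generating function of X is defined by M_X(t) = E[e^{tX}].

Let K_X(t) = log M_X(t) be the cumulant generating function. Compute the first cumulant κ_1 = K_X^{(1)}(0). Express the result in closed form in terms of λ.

M_X(t) = λ/(λ - t)
K_X(t) = log M_X(t) = log(λ) - log(λ - t)
K^(1)(t) = -1/(-λ + t)

κ_1 = K^(1)(0) = 1/λ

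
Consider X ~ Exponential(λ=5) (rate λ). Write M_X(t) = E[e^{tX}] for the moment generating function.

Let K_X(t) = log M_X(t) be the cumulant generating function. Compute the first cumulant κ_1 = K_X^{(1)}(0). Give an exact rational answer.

κ_1 = dK/dt |_{t=0} = 1/5

M_X(t) = 5/(5 - t)
K_X(t) = log M_X(t) = -log(5 - t) + log(5)
dK/dt = -1/(t - 5)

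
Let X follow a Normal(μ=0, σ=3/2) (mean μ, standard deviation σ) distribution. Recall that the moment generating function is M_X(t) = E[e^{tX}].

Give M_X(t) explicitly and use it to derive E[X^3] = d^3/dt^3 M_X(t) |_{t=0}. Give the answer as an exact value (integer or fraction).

M_X(t) = e^(9*t^2/8)
M′(t) = 9*t*e^(9*t^2/8)/4
M′′(t) = 81*t^2*e^(9*t^2/8)/16 + 9*e^(9*t^2/8)/4
M′′′(t) = 729*t^3*e^(9*t^2/8)/64 + 243*t*e^(9*t^2/8)/16

E[X^3] = M′′′(0) = 0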